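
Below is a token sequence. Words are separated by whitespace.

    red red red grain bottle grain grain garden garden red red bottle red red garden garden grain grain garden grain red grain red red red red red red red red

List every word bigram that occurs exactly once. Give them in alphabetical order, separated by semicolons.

bottle grain; bottle red; garden red; grain bottle; red bottle; red garden

Bigram counts meeting the condition (exactly once):
  bottle grain: 1
  bottle red: 1
  garden red: 1
  grain bottle: 1
  red bottle: 1
  red garden: 1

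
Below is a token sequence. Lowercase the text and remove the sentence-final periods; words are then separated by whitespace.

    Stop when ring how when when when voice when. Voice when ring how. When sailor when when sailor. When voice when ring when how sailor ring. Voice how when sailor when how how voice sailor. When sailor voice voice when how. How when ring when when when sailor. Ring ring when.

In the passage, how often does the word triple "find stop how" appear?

0

Scanning the 49 overlapping trigram windows for "find stop how":
  (none found)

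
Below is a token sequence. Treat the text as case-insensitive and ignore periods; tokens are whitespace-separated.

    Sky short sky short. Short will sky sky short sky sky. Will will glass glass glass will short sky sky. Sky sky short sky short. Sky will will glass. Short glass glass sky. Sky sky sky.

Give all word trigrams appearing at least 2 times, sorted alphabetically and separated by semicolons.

Trigram counts meeting the condition (at least 2 times):
  short sky short: 2
  short sky sky: 2
  sky short sky: 4
  sky sky short: 2
  sky sky sky: 4
  sky will will: 2
  will will glass: 2

short sky short; short sky sky; sky short sky; sky sky short; sky sky sky; sky will will; will will glass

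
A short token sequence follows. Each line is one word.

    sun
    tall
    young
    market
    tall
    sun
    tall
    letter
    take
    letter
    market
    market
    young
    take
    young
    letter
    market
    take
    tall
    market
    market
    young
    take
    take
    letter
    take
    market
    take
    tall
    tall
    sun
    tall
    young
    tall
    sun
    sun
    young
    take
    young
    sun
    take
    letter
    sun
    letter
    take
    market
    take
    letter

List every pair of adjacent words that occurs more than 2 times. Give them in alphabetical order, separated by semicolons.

Bigram counts meeting the condition (more than 2 times):
  letter take: 3
  market take: 3
  sun tall: 3
  take letter: 4
  tall sun: 3
  young take: 3

letter take; market take; sun tall; take letter; tall sun; young take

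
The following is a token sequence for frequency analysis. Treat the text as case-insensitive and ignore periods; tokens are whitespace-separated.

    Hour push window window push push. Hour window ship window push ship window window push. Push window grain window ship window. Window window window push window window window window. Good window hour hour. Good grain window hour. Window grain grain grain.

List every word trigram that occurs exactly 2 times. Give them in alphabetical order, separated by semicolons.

Trigram counts meeting the condition (exactly 2 times):
  push window window: 2
  ship window window: 2
  window push push: 2
  window ship window: 2

push window window; ship window window; window push push; window ship window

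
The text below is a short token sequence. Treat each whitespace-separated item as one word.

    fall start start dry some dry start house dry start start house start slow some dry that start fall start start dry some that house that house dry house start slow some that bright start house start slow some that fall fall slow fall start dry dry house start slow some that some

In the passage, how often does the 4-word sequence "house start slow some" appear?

4

Scanning the 50 overlapping 4-gram windows for "house start slow some":
  position 12–15: house start slow some
  position 29–32: house start slow some
  position 36–39: house start slow some
  position 48–51: house start slow some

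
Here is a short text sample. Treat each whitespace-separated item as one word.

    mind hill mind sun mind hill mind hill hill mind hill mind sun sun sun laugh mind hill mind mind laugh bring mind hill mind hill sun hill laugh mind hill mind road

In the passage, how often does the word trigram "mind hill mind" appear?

6

Scanning the 31 overlapping trigram windows for "mind hill mind":
  position 1–3: mind hill mind
  position 5–7: mind hill mind
  position 10–12: mind hill mind
  position 17–19: mind hill mind
  position 23–25: mind hill mind
  position 30–32: mind hill mind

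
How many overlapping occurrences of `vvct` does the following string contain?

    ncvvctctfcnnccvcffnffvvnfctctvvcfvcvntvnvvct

Sliding a length-4 window over the 44 characters (41 positions):
  position 3–6: vvct
  position 41–44: vvct

2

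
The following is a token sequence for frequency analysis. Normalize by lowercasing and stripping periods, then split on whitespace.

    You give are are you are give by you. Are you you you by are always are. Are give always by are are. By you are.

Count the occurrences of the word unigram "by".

4

Scanning the 26 tokens for "by":
  position 8: by
  position 14: by
  position 21: by
  position 24: by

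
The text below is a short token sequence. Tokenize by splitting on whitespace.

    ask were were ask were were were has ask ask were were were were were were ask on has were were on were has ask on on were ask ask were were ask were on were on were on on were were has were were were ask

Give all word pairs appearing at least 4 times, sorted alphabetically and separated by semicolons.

Bigram counts meeting the condition (at least 4 times):
  ask were: 5
  on were: 5
  were ask: 5
  were on: 4
  were were: 13

ask were; on were; were ask; were on; were were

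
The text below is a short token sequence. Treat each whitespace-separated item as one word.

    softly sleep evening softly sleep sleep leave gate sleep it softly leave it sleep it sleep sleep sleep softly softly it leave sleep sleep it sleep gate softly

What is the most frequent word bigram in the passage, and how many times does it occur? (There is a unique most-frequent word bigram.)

Bigram frequencies (highest first):
  sleep sleep: 4
  sleep it: 3
  it sleep: 3
  softly sleep: 2
  sleep evening: 1
  evening softly: 1
  … (13 more, each ≤ 1)

"sleep sleep", 4 times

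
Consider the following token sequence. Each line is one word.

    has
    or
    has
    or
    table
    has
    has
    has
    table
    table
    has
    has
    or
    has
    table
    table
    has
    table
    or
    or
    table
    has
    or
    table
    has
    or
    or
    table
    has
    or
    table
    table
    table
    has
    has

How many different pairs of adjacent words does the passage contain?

9

35 tokens → 34 bigram windows in total.
Repeated bigrams (each contributes count−1 duplicates):
  table has: 7
  has or: 6
  or table: 5
  has has: 4
  table table: 4
  has table: 3
  or has: 2
  or or: 2
25 duplicate windows → 34 − 25 = 9 distinct.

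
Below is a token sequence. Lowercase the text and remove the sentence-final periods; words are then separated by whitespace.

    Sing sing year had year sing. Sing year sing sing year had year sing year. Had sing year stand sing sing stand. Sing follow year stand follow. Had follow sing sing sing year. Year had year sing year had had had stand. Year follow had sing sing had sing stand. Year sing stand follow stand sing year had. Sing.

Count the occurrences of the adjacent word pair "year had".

6

Scanning the 58 overlapping bigram windows for "year had":
  position 3–4: year had
  position 11–12: year had
  position 15–16: year had
  position 34–35: year had
  position 38–39: year had
  position 57–58: year had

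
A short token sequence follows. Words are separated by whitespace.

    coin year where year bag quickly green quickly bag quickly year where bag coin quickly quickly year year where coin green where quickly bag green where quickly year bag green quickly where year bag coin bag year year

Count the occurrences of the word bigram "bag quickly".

Scanning the 37 overlapping bigram windows for "bag quickly":
  position 5–6: bag quickly
  position 9–10: bag quickly

2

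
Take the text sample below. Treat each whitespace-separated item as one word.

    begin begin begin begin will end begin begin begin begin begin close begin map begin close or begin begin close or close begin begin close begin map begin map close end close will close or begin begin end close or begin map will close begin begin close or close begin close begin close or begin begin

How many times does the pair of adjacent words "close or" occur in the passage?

Scanning the 55 overlapping bigram windows for "close or":
  position 16–17: close or
  position 20–21: close or
  position 34–35: close or
  position 39–40: close or
  position 47–48: close or
  position 53–54: close or

6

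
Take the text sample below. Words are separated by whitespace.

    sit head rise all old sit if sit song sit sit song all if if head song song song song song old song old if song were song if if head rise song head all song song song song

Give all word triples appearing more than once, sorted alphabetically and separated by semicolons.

if if head; song song song

Trigram counts meeting the condition (more than once):
  if if head: 2
  song song song: 5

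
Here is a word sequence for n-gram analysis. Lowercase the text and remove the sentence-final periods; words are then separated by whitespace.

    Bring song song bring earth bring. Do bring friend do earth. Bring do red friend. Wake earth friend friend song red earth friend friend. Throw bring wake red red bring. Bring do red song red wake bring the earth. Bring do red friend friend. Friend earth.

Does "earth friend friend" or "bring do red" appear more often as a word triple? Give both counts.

"earth friend friend": 2 occurrences
"bring do red": 3 occurrences

"bring do red" (3 vs 2)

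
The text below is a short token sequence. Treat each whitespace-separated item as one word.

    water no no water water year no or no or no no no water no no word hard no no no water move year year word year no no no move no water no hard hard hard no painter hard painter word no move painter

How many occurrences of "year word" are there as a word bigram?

Scanning the 44 overlapping bigram windows for "year word":
  position 25–26: year word

1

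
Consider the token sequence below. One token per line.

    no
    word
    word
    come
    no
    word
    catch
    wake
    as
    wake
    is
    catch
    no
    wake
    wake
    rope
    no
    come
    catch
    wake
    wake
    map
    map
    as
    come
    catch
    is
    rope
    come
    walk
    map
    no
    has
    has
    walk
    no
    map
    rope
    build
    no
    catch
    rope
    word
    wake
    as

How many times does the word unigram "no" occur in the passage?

7

Scanning the 45 tokens for "no":
  position 1: no
  position 5: no
  position 13: no
  position 17: no
  position 32: no
  position 36: no
  position 40: no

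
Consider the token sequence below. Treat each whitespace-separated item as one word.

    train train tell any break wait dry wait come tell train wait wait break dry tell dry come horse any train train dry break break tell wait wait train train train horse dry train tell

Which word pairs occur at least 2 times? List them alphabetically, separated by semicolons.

Bigram counts meeting the condition (at least 2 times):
  train tell: 2
  train train: 4
  wait wait: 2

train tell; train train; wait wait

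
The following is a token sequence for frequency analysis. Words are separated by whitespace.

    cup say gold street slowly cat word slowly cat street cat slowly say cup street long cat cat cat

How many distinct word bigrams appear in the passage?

19 tokens → 18 bigram windows in total.
Repeated bigrams (each contributes count−1 duplicates):
  cat cat: 2
  slowly cat: 2
2 duplicate windows → 18 − 2 = 16 distinct.

16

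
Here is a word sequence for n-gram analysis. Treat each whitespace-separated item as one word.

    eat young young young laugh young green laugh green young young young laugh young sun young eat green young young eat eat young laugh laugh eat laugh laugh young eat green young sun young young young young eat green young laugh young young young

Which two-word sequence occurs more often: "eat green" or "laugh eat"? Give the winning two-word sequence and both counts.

"eat green": 3 occurrences
"laugh eat": 1 occurrence

"eat green" (3 vs 1)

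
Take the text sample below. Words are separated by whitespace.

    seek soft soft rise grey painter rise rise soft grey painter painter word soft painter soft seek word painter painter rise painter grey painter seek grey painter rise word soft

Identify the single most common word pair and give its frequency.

Bigram frequencies (highest first):
  grey painter: 4
  painter rise: 3
  painter painter: 2
  word soft: 2
  seek soft: 1
  soft soft: 1
  … (16 more, each ≤ 1)

"grey painter", 4 times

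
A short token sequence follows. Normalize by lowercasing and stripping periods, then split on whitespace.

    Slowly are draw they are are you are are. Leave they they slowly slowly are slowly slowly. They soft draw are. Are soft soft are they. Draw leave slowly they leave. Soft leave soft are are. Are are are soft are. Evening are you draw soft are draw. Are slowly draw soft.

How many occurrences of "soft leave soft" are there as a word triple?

1

Scanning the 50 overlapping trigram windows for "soft leave soft":
  position 32–34: soft leave soft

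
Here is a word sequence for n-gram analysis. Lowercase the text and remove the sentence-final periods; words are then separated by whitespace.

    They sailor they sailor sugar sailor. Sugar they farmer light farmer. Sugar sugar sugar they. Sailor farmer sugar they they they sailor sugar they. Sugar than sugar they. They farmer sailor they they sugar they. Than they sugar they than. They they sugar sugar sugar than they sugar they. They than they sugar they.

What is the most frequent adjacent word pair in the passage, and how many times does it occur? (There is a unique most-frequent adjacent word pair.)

Bigram frequencies (highest first):
  sugar they: 9
  they they: 6
  they sugar: 6
  they sailor: 4
  sugar sugar: 4
  than they: 4
  … (12 more, each ≤ 3)

"sugar they", 9 times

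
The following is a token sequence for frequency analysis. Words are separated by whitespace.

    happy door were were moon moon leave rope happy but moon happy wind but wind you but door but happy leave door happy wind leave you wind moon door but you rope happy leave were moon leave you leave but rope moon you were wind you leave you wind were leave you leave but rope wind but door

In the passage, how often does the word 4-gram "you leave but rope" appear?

Scanning the 55 overlapping 4-gram windows for "you leave but rope":
  position 38–41: you leave but rope
  position 52–55: you leave but rope

2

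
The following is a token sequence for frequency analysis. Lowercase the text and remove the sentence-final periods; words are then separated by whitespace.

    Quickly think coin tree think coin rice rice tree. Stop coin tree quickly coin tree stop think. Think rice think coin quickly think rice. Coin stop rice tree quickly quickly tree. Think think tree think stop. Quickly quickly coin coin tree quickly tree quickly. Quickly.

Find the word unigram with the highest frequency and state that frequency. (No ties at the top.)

Unigram frequencies (highest first):
  quickly: 10
  think: 9
  tree: 9
  coin: 8
  rice: 5
  stop: 4

"quickly", 10 times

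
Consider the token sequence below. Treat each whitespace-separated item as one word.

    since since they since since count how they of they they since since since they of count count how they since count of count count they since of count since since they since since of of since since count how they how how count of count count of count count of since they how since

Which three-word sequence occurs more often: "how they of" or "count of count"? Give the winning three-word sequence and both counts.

"how they of": 1 occurrence
"count of count": 3 occurrences

"count of count" (3 vs 1)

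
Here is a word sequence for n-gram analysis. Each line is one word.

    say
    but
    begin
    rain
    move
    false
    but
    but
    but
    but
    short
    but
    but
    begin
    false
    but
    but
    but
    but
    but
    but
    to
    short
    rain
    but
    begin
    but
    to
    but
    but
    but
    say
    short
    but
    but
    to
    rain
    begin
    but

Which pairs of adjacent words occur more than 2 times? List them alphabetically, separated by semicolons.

Bigram counts meeting the condition (more than 2 times):
  but begin: 3
  but but: 12
  but to: 3

but begin; but but; but to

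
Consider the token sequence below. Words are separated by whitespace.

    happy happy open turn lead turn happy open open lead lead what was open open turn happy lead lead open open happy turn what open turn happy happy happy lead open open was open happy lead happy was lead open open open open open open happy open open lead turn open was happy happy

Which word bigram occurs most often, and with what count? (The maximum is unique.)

Bigram frequencies (highest first):
  open open: 10
  happy happy: 4
  happy open: 3
  open turn: 3
  turn happy: 3
  happy lead: 3
  … (18 more, each ≤ 3)

"open open", 10 times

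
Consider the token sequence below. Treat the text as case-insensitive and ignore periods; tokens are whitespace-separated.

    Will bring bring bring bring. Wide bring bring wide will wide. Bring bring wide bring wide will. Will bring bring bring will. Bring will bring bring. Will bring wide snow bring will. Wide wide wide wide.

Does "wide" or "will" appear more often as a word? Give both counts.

"wide": 10 occurrences
"will": 8 occurrences

"wide" (10 vs 8)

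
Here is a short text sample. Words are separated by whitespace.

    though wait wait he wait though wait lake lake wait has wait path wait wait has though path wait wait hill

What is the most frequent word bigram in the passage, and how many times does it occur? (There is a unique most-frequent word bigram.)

Bigram frequencies (highest first):
  wait wait: 3
  though wait: 2
  wait has: 2
  path wait: 2
  wait he: 1
  he wait: 1
  … (9 more, each ≤ 1)

"wait wait", 3 times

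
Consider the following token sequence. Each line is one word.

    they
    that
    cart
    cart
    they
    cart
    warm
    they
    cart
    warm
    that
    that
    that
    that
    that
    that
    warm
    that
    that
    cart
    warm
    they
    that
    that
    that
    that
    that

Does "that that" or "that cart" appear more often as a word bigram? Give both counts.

"that that" (10 vs 2)

"that that": 10 occurrences
"that cart": 2 occurrences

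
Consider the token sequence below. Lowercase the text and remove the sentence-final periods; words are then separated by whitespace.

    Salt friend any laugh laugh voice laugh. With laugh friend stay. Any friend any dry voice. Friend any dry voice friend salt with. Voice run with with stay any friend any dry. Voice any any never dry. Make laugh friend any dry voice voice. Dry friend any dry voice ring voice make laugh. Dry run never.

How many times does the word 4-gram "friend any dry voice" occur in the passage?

5

Scanning the 53 overlapping 4-gram windows for "friend any dry voice":
  position 13–16: friend any dry voice
  position 17–20: friend any dry voice
  position 30–33: friend any dry voice
  position 40–43: friend any dry voice
  position 46–49: friend any dry voice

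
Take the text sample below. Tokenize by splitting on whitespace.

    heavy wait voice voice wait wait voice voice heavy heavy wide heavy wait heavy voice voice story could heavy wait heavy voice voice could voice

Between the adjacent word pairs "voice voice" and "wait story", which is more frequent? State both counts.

"voice voice" (4 vs 0)

"voice voice": 4 occurrences
"wait story": 0 occurrences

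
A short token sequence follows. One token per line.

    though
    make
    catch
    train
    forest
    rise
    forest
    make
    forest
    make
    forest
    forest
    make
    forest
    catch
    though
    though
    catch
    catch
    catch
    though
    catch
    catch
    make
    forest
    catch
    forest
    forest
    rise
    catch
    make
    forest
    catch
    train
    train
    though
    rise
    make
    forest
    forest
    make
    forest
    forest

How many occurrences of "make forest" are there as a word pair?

Scanning the 42 overlapping bigram windows for "make forest":
  position 8–9: make forest
  position 10–11: make forest
  position 13–14: make forest
  position 24–25: make forest
  position 31–32: make forest
  position 38–39: make forest
  position 41–42: make forest

7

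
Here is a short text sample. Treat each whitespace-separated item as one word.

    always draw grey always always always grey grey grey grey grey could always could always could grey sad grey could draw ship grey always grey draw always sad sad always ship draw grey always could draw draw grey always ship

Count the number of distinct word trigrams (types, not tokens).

33

40 tokens → 38 trigram windows in total.
Repeated trigrams (each contributes count−1 duplicates):
  draw grey always: 3
  grey grey grey: 3
  could always could: 2
5 duplicate windows → 38 − 5 = 33 distinct.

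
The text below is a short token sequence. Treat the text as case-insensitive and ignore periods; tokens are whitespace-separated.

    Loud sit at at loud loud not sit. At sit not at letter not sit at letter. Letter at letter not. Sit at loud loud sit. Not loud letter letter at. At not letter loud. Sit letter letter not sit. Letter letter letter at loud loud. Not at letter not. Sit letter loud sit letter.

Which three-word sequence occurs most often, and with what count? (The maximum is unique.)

Trigram frequencies (highest first):
  letter not sit: 4
  at loud loud: 3
  not sit at: 3
  at letter not: 3
  letter letter at: 3
  loud loud not: 2
  … (30 more, each ≤ 2)

"letter not sit", 4 times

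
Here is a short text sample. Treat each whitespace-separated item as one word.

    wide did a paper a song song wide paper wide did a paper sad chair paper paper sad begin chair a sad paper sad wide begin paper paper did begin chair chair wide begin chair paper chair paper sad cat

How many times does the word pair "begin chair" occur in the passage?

3

Scanning the 39 overlapping bigram windows for "begin chair":
  position 19–20: begin chair
  position 30–31: begin chair
  position 34–35: begin chair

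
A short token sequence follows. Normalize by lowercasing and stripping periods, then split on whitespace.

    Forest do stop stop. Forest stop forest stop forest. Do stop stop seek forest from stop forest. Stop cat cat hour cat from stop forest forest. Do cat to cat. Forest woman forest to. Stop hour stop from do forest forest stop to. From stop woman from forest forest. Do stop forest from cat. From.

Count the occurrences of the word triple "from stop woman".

1

Scanning the 53 overlapping trigram windows for "from stop woman":
  position 44–46: from stop woman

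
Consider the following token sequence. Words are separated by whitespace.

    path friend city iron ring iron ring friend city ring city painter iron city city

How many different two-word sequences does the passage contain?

12

15 tokens → 14 bigram windows in total.
Repeated bigrams (each contributes count−1 duplicates):
  friend city: 2
  iron ring: 2
2 duplicate windows → 14 − 2 = 12 distinct.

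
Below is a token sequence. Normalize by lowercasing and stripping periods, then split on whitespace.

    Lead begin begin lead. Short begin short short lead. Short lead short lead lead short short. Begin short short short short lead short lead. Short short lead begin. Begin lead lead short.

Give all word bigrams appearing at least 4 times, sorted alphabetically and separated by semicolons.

lead short; short lead; short short

Bigram counts meeting the condition (at least 4 times):
  lead short: 7
  short lead: 6
  short short: 6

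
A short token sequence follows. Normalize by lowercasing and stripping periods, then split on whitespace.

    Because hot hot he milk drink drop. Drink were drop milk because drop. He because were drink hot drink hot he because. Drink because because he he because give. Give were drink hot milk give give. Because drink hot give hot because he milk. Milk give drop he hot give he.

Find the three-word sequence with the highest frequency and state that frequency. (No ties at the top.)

Trigram frequencies (highest first):
  were drink hot: 2
  because hot hot: 1
  hot hot he: 1
  hot he milk: 1
  he milk drink: 1
  milk drink drop: 1
  … (42 more, each ≤ 1)

"were drink hot", 2 times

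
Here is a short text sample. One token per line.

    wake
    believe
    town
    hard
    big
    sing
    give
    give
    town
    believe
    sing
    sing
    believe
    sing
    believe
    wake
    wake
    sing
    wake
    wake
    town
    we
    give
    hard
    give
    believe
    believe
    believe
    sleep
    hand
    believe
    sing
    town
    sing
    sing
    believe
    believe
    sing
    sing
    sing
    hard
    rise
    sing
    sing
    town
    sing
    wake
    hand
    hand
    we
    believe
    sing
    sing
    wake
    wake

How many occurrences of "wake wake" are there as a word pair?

3

Scanning the 54 overlapping bigram windows for "wake wake":
  position 16–17: wake wake
  position 19–20: wake wake
  position 54–55: wake wake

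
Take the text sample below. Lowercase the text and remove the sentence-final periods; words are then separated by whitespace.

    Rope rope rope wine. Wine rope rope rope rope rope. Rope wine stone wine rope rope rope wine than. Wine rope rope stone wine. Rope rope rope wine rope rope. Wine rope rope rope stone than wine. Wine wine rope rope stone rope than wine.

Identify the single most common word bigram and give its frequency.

Bigram frequencies (highest first):
  rope rope: 16
  wine rope: 7
  rope wine: 5
  wine wine: 3
  than wine: 3
  rope stone: 3
  … (6 more, each ≤ 2)

"rope rope", 16 times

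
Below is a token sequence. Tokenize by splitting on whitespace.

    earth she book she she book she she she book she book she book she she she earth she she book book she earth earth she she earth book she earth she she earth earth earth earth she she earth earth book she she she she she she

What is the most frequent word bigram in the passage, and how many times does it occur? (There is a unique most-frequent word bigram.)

"she she", 14 times

Bigram frequencies (highest first):
  she she: 14
  book she: 8
  she book: 6
  she earth: 6
  earth she: 5
  earth earth: 5
  … (2 more, each ≤ 2)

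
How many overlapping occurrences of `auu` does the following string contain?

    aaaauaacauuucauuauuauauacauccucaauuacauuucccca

Sliding a length-3 window over the 46 characters (44 positions):
  position 9–11: auu
  position 14–16: auu
  position 17–19: auu
  position 33–35: auu
  position 38–40: auu

5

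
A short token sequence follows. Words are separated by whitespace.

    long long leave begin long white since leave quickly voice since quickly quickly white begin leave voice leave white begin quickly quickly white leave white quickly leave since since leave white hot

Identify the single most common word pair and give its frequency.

Bigram frequencies (highest first):
  leave white: 3
  since leave: 2
  quickly quickly: 2
  quickly white: 2
  white begin: 2
  long long: 1
  … (19 more, each ≤ 1)

"leave white", 3 times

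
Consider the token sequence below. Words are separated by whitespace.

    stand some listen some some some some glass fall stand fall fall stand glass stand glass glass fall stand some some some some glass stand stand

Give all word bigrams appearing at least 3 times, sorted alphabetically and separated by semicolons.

Bigram counts meeting the condition (at least 3 times):
  fall stand: 3
  some some: 6

fall stand; some some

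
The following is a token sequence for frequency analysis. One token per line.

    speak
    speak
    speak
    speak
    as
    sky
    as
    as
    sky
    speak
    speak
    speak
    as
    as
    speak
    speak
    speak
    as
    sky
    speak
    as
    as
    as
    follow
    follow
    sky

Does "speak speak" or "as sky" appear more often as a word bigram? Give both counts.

"speak speak": 7 occurrences
"as sky": 3 occurrences

"speak speak" (7 vs 3)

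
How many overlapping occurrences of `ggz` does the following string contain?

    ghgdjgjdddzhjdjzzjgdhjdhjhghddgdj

Sliding a length-3 window over the 33 characters (31 positions):
  (no match at any position)

0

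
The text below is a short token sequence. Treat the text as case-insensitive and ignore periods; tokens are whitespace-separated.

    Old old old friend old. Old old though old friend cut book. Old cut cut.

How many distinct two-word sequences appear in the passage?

15 tokens → 14 bigram windows in total.
Repeated bigrams (each contributes count−1 duplicates):
  old old: 4
  old friend: 2
4 duplicate windows → 14 − 4 = 10 distinct.

10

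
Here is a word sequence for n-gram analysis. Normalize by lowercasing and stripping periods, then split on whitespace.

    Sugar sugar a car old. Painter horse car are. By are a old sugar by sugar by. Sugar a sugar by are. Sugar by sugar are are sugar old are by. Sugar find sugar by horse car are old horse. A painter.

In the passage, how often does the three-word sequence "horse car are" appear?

2

Scanning the 40 overlapping trigram windows for "horse car are":
  position 7–9: horse car are
  position 36–38: horse car are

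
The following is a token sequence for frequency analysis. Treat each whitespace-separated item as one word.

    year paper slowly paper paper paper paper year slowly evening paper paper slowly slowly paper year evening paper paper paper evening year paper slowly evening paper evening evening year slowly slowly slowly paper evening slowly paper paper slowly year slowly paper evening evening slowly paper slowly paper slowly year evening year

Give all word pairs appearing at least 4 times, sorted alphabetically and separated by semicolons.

Bigram counts meeting the condition (at least 4 times):
  paper evening: 4
  paper paper: 7
  paper slowly: 6
  slowly paper: 7

paper evening; paper paper; paper slowly; slowly paper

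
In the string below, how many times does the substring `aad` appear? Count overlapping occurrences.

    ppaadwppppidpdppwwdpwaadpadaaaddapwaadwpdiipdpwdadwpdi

4

Sliding a length-3 window over the 54 characters (52 positions):
  position 3–5: aad
  position 22–24: aad
  position 29–31: aad
  position 36–38: aad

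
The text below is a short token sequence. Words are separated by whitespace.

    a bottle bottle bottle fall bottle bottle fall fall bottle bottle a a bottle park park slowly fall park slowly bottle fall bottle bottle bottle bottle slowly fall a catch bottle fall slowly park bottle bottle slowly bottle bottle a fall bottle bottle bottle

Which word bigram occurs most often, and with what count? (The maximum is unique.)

"bottle bottle", 11 times

Bigram frequencies (highest first):
  bottle bottle: 11
  bottle fall: 4
  fall bottle: 4
  a bottle: 2
  bottle a: 2
  park slowly: 2
  … (15 more, each ≤ 2)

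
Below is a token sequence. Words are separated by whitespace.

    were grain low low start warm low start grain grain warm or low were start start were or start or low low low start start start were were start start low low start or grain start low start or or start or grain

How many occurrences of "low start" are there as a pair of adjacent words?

5

Scanning the 42 overlapping bigram windows for "low start":
  position 4–5: low start
  position 7–8: low start
  position 23–24: low start
  position 32–33: low start
  position 37–38: low start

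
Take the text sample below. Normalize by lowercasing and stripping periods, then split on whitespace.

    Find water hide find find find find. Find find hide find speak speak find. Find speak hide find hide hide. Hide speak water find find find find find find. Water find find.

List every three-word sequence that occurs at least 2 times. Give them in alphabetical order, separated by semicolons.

find find find; water find find

Trigram counts meeting the condition (at least 2 times):
  find find find: 8
  water find find: 2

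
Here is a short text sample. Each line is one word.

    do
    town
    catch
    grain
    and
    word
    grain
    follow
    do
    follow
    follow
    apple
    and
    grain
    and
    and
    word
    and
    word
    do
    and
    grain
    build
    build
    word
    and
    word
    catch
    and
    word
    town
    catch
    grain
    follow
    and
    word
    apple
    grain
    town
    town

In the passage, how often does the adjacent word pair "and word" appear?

6

Scanning the 39 overlapping bigram windows for "and word":
  position 5–6: and word
  position 16–17: and word
  position 18–19: and word
  position 26–27: and word
  position 29–30: and word
  position 35–36: and word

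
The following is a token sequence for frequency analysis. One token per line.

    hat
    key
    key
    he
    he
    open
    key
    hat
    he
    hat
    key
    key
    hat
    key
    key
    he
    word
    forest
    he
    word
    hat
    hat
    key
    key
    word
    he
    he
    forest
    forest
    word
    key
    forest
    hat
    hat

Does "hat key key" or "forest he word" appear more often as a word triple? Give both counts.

"hat key key" (4 vs 1)

"hat key key": 4 occurrences
"forest he word": 1 occurrence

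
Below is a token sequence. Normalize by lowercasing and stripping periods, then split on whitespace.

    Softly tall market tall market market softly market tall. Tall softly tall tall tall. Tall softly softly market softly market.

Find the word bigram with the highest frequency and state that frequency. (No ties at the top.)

Bigram frequencies (highest first):
  tall tall: 4
  softly market: 3
  softly tall: 2
  tall market: 2
  market tall: 2
  market softly: 2
  … (3 more, each ≤ 2)

"tall tall", 4 times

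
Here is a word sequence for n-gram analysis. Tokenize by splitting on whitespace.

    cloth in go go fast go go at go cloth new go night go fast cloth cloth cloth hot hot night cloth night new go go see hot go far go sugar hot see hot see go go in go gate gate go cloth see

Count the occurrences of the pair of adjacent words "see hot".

2

Scanning the 44 overlapping bigram windows for "see hot":
  position 27–28: see hot
  position 34–35: see hot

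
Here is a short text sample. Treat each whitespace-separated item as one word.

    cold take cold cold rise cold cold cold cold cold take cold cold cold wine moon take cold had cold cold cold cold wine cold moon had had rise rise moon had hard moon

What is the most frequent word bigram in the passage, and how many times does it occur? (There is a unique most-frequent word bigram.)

"cold cold", 10 times

Bigram frequencies (highest first):
  cold cold: 10
  take cold: 3
  cold take: 2
  cold wine: 2
  moon had: 2
  cold rise: 1
  … (13 more, each ≤ 1)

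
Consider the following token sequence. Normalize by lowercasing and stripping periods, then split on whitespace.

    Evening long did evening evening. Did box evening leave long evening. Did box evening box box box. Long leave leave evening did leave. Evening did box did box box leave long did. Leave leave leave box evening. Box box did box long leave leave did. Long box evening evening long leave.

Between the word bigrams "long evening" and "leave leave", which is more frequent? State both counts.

"long evening": 1 occurrence
"leave leave": 4 occurrences

"leave leave" (4 vs 1)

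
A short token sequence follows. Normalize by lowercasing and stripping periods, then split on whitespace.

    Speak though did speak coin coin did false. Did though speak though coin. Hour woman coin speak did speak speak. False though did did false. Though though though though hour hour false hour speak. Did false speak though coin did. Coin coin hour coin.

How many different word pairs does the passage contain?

44 tokens → 43 bigram windows in total.
Repeated bigrams (each contributes count−1 duplicates):
  did false: 3
  speak though: 3
  though though: 3
  coin coin: 2
  coin did: 2
  coin hour: 2
  did speak: 2
  false though: 2
  … (3 more repeated)
14 duplicate windows → 43 − 14 = 29 distinct.

29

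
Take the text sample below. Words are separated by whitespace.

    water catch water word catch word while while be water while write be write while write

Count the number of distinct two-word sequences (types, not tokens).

16 tokens → 15 bigram windows in total.
Repeated bigrams (each contributes count−1 duplicates):
  while write: 2
1 duplicate windows → 15 − 1 = 14 distinct.

14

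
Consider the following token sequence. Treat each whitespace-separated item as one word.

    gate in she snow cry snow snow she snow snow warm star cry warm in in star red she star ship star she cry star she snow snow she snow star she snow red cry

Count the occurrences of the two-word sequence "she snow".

5

Scanning the 34 overlapping bigram windows for "she snow":
  position 3–4: she snow
  position 8–9: she snow
  position 26–27: she snow
  position 29–30: she snow
  position 32–33: she snow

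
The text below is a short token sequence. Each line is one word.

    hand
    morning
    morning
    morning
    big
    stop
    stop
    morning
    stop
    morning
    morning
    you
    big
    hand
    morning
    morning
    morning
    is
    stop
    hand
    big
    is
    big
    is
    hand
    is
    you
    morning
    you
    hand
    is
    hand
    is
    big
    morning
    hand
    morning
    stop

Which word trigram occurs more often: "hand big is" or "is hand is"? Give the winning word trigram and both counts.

"hand big is": 1 occurrence
"is hand is": 2 occurrences

"is hand is" (2 vs 1)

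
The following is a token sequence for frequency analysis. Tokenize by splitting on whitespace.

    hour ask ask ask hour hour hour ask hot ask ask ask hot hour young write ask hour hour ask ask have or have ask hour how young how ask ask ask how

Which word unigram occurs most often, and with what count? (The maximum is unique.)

"ask", 14 times

Unigram frequencies (highest first):
  ask: 14
  hour: 8
  how: 3
  hot: 2
  young: 2
  have: 2
  … (2 more, each ≤ 1)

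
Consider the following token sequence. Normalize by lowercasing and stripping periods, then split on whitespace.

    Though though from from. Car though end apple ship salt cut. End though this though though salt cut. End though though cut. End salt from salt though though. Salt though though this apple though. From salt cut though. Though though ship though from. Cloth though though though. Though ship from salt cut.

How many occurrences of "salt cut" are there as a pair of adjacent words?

Scanning the 51 overlapping bigram windows for "salt cut":
  position 10–11: salt cut
  position 17–18: salt cut
  position 36–37: salt cut
  position 51–52: salt cut

4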